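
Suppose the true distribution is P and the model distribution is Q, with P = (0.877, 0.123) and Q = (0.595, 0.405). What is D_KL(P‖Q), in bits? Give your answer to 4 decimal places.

D(P‖Q) = Σ p·log₂(p/q).
  0.877·log₂(0.877/0.595) = 0.49085
  0.123·log₂(0.123/0.405) = -0.21147
D(P‖Q) = 0.2794 bits.

0.2794 bits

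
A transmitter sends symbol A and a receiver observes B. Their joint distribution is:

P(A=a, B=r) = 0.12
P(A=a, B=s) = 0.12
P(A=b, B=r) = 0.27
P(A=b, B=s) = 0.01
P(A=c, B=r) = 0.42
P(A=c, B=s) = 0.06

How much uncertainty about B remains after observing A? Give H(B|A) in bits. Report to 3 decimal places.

Marginals: p(A) = (0.2400, 0.2800, 0.4800), p(B) = (0.8100, 0.1900).
H(B|A) = Σ p(A) · H(B|A=·).
  A=a: p=0.2400, H(B|A=a) = 1.0000
  A=b: p=0.2800, H(B|A=b) = 0.2223
  A=c: p=0.4800, H(B|A=c) = 0.5436
Weighted sum = 0.563 bits.

0.563 bits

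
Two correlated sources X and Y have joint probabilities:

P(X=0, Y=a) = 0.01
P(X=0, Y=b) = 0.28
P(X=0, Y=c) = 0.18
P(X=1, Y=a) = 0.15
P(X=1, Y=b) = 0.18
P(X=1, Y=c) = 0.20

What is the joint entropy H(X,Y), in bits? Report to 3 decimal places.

2.346 bits

H(X,Y) = −Σ p(x,y)·log₂ p(x,y) over all 6 cells.
  cell (0,a): −0.01·log₂0.01 = 0.0664
  cell (0,b): −0.28·log₂0.28 = 0.5142
  cell (0,c): −0.18·log₂0.18 = 0.4453
  cell (1,a): −0.15·log₂0.15 = 0.4105
  cell (1,b): −0.18·log₂0.18 = 0.4453
  cell (1,c): −0.20·log₂0.20 = 0.4644
Sum = 2.346 bits.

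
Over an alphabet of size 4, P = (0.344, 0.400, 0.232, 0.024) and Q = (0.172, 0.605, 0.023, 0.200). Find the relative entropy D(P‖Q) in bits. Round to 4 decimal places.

0.8054 bits

D(P‖Q) = Σ p·log₂(p/q).
  0.344·log₂(0.344/0.172) = 0.34400
  0.400·log₂(0.400/0.605) = -0.23877
  0.232·log₂(0.232/0.023) = 0.77359
  0.024·log₂(0.024/0.200) = -0.07341
D(P‖Q) = 0.8054 bits.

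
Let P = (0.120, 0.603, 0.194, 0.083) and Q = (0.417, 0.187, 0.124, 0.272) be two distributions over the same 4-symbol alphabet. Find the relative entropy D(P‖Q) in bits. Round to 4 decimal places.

0.7860 bits

D(P‖Q) = Σ p·log₂(p/q).
  0.120·log₂(0.120/0.417) = -0.21564
  0.603·log₂(0.603/0.187) = 1.01854
  0.194·log₂(0.194/0.124) = 0.12527
  0.083·log₂(0.083/0.272) = -0.14213
D(P‖Q) = 0.7860 bits.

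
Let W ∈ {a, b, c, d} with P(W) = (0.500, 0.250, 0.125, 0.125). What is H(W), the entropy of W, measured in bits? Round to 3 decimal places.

H(W) = −Σ p·log₂ p.
  −(0.500)·log₂(0.500) = 0.5000
  −(0.250)·log₂(0.250) = 0.5000
  −(0.125)·log₂(0.125) = 0.3750
  −(0.125)·log₂(0.125) = 0.3750
Sum: 0.5000 + 0.5000 + 0.3750 + 0.3750 = 1.750 bits.

1.750 bits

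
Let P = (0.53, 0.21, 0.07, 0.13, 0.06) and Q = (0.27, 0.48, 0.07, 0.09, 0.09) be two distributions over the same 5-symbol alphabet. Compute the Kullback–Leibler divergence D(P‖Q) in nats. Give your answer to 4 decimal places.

0.2073 nats

D(P‖Q) = Σ p·ln(p/q).
  0.53·ln(0.53/0.27) = 0.35746
  0.21·ln(0.21/0.48) = -0.17360
  0.07·ln(0.07/0.07) = 0.00000
  0.13·ln(0.13/0.09) = 0.04780
  0.06·ln(0.06/0.09) = -0.02433
D(P‖Q) = 0.2073 nats.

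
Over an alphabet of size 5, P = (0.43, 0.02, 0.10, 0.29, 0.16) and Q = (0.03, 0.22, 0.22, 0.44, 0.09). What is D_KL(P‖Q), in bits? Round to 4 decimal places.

1.4272 bits

D(P‖Q) = Σ p·log₂(p/q).
  0.43·log₂(0.43/0.03) = 1.65176
  0.02·log₂(0.02/0.22) = -0.06919
  0.10·log₂(0.10/0.22) = -0.11375
  0.29·log₂(0.29/0.44) = -0.17442
  0.16·log₂(0.16/0.09) = 0.13281
D(P‖Q) = 1.4272 bits.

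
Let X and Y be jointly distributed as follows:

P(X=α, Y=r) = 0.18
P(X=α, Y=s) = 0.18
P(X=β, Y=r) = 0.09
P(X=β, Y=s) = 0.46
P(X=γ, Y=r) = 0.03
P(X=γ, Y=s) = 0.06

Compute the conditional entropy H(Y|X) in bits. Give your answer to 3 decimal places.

0.796 bits

Chain rule: H(Y|X) = H(X,Y) − H(X).
Marginals: p(X) = (0.3600, 0.5500, 0.0900), p(Y) = (0.3000, 0.7000).
H(X,Y) = 2.1139 bits; H(X) = 1.3176 bits.
H(Y|X) = 2.1139 − 1.3176 = 0.796 bits.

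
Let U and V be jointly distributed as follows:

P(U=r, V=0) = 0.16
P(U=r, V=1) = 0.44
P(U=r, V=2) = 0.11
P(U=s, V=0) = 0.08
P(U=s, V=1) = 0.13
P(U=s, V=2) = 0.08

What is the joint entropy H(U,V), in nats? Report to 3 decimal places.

H(U,V) = −Σ p(x,y)·ln p(x,y) over all 6 cells.
  cell (r,0): −0.16·ln0.16 = 0.2932
  cell (r,1): −0.44·ln0.44 = 0.3612
  cell (r,2): −0.11·ln0.11 = 0.2428
  cell (s,0): −0.08·ln0.08 = 0.2021
  cell (s,1): −0.13·ln0.13 = 0.2652
  cell (s,2): −0.08·ln0.08 = 0.2021
Sum = 1.567 nats.

1.567 nats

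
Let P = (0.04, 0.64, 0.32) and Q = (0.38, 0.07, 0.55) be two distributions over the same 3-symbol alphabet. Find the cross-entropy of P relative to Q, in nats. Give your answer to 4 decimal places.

H(P,Q) = −Σ p·ln q.
  −0.04·ln(0.38) = 0.03870
  −0.64·ln(0.07) = 1.70193
  −0.32·ln(0.55) = 0.19131
H(P,Q) = 1.9319 nats.

1.9319 nats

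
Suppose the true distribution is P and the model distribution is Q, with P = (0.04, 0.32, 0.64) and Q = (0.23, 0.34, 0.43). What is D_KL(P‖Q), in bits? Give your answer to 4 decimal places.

0.2383 bits

D(P‖Q) = Σ p·log₂(p/q).
  0.04·log₂(0.04/0.23) = -0.10094
  0.32·log₂(0.32/0.34) = -0.02799
  0.64·log₂(0.64/0.43) = 0.36719
D(P‖Q) = 0.2383 bits.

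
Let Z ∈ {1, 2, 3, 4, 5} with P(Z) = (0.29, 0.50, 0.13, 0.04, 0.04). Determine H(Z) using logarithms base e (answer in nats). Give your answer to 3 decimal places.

H(Z) = −Σ p·ln p.
  −(0.29)·ln(0.29) = 0.3590
  −(0.50)·ln(0.50) = 0.3466
  −(0.13)·ln(0.13) = 0.2652
  −(0.04)·ln(0.04) = 0.1288
  −(0.04)·ln(0.04) = 0.1288
Sum: 0.3590 + 0.3466 + 0.2652 + 0.1288 + 0.1288 = 1.228 nats.

1.228 nats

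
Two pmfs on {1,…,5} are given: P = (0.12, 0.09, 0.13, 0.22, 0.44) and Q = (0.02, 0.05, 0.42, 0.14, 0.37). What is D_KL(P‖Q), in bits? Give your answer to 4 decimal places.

D(P‖Q) = Σ p·log₂(p/q).
  0.12·log₂(0.12/0.02) = 0.31020
  0.09·log₂(0.09/0.05) = 0.07632
  0.13·log₂(0.13/0.42) = -0.21994
  0.22·log₂(0.22/0.14) = 0.14346
  0.44·log₂(0.44/0.37) = 0.10999
D(P‖Q) = 0.4200 bits.

0.4200 bits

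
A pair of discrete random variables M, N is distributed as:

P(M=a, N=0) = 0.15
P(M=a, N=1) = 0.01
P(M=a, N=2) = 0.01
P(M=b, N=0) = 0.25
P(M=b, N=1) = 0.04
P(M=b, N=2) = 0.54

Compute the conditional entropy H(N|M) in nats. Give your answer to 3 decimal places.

0.729 nats

Chain rule: H(N|M) = H(M,N) − H(M).
Marginals: p(M) = (0.1700, 0.8300), p(N) = (0.4000, 0.0500, 0.5500).
H(M,N) = 1.1847 nats; H(M) = 0.4559 nats.
H(N|M) = 1.1847 − 0.4559 = 0.729 nats.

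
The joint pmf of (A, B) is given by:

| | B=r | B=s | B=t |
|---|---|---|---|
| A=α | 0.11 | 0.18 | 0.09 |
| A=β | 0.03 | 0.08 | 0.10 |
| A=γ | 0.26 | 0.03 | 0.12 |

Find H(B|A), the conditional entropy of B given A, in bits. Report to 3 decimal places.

1.377 bits

Chain rule: H(B|A) = H(A,B) − H(A).
Marginals: p(A) = (0.3800, 0.2100, 0.4100), p(B) = (0.4000, 0.2900, 0.3100).
H(A,B) = 2.9078 bits; H(A) = 1.5307 bits.
H(B|A) = 2.9078 − 1.5307 = 1.377 bits.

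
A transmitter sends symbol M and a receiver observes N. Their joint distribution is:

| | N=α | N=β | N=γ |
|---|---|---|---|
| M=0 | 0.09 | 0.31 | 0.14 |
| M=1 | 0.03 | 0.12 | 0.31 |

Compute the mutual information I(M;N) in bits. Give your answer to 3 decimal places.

Marginals: p(M) = (0.5400, 0.4600), p(N) = (0.1200, 0.4300, 0.4500).
I(M;N) = H(M) + H(N) − H(M,N).
H(M) = 0.9954, H(N) = 1.4090, H(M,N) = 2.2762.
I(M;N) = 0.9954 + 1.4090 − 2.2762 = 0.128 bits.

0.128 bits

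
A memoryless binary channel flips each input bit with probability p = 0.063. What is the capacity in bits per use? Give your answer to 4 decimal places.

Binary symmetric channel: C = 1 − h₂(ε) where h₂ is the binary entropy function.
h₂(0.063) = −0.063·log₂0.063 − 0.937·log₂0.937 = 0.3392.
C = 1 − 0.3392 = 0.6608 bits per channel use.

0.6608 bits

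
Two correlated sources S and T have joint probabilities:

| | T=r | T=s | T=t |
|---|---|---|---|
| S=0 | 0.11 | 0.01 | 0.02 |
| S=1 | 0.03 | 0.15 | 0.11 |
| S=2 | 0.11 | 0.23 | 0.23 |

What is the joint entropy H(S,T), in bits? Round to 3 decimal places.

H(S,T) = −Σ p(x,y)·log₂ p(x,y) over all 9 cells.
  cell (0,r): −0.11·log₂0.11 = 0.3503
  cell (0,s): −0.01·log₂0.01 = 0.0664
  cell (0,t): −0.02·log₂0.02 = 0.1129
  cell (1,r): −0.03·log₂0.03 = 0.1518
  cell (1,s): −0.15·log₂0.15 = 0.4105
  cell (1,t): −0.11·log₂0.11 = 0.3503
  cell (2,r): −0.11·log₂0.11 = 0.3503
  cell (2,s): −0.23·log₂0.23 = 0.4877
  cell (2,t): −0.23·log₂0.23 = 0.4877
Sum = 2.768 bits.

2.768 bits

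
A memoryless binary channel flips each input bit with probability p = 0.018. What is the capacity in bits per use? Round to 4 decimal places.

Binary symmetric channel: C = 1 − h₂(ε) where h₂ is the binary entropy function.
h₂(0.018) = −0.018·log₂0.018 − 0.982·log₂0.982 = 0.1301.
C = 1 − 0.1301 = 0.8699 bits per channel use.

0.8699 bits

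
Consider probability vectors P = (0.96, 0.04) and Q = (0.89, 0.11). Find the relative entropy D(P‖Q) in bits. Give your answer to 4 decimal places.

D(P‖Q) = Σ p·log₂(p/q).
  0.96·log₂(0.96/0.89) = 0.10486
  0.04·log₂(0.04/0.11) = -0.05838
D(P‖Q) = 0.0465 bits.

0.0465 bits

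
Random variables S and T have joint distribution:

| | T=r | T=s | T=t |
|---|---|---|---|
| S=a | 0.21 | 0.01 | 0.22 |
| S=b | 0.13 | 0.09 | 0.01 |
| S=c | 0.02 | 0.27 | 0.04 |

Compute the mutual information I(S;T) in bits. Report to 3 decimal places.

0.518 bits

Marginals: p(S) = (0.4400, 0.2300, 0.3300), p(T) = (0.3600, 0.3700, 0.2700).
I(S;T) = H(S) + H(T) − H(S,T).
H(S) = 1.5366, H(T) = 1.5714, H(S,T) = 2.5902.
I(S;T) = 1.5366 + 1.5714 − 2.5902 = 0.518 bits.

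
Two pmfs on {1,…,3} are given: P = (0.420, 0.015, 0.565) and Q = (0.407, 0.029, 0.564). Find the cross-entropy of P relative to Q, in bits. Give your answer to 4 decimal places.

H(P,Q) = −Σ p·log₂ q.
  −0.420·log₂(0.407) = 0.54470
  −0.015·log₂(0.029) = 0.07662
  −0.565·log₂(0.564) = 0.46682
H(P,Q) = 1.0881 bits.

1.0881 bits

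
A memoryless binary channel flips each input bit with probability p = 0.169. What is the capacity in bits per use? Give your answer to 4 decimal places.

0.3446 bits

Binary symmetric channel: C = 1 − h₂(ε) where h₂ is the binary entropy function.
h₂(0.169) = −0.169·log₂0.169 − 0.831·log₂0.831 = 0.6554.
C = 1 − 0.6554 = 0.3446 bits per channel use.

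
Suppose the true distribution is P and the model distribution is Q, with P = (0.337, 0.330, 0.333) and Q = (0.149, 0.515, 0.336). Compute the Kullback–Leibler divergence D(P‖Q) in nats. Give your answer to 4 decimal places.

D(P‖Q) = Σ p·ln(p/q).
  0.337·ln(0.337/0.149) = 0.27504
  0.330·ln(0.330/0.515) = -0.14687
  0.333·ln(0.333/0.336) = -0.00299
D(P‖Q) = 0.1252 nats.

0.1252 nats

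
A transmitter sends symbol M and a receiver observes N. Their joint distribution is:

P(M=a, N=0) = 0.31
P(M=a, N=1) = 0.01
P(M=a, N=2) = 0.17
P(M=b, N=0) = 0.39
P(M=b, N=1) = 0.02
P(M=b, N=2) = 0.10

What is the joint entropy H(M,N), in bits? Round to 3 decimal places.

H(M,N) = −Σ p(x,y)·log₂ p(x,y) over all 6 cells.
  cell (a,0): −0.31·log₂0.31 = 0.5238
  cell (a,1): −0.01·log₂0.01 = 0.0664
  cell (a,2): −0.17·log₂0.17 = 0.4346
  cell (b,0): −0.39·log₂0.39 = 0.5298
  cell (b,1): −0.02·log₂0.02 = 0.1129
  cell (b,2): −0.10·log₂0.10 = 0.3322
Sum = 2.000 bits.

2.000 bits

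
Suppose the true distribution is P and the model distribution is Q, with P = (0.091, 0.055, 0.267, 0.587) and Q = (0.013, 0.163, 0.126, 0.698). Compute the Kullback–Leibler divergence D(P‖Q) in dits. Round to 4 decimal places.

0.0939 dits

D(P‖Q) = Σ p·log₁₀(p/q).
  0.091·log₁₀(0.091/0.013) = 0.07690
  0.055·log₁₀(0.055/0.163) = -0.02595
  0.267·log₁₀(0.267/0.126) = 0.08708
  0.587·log₁₀(0.587/0.698) = -0.04415
D(P‖Q) = 0.0939 dits.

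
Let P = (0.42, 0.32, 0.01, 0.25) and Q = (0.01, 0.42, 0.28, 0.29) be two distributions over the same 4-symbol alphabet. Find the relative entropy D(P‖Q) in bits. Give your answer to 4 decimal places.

D(P‖Q) = Σ p·log₂(p/q).
  0.42·log₂(0.42/0.01) = 2.26477
  0.32·log₂(0.32/0.42) = -0.12554
  0.01·log₂(0.01/0.28) = -0.04807
  0.25·log₂(0.25/0.29) = -0.05353
D(P‖Q) = 2.0376 bits.

2.0376 bits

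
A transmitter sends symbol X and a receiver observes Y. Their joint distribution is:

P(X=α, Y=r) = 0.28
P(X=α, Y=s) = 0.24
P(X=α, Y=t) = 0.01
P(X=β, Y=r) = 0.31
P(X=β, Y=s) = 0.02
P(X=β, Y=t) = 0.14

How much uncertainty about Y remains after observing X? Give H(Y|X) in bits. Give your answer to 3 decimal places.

1.111 bits

Marginals: p(X) = (0.5300, 0.4700), p(Y) = (0.5900, 0.2600, 0.1500).
H(Y|X) = Σ p(X) · H(Y|X=·).
  X=α: p=0.5300, H(Y|X=α) = 1.1120
  X=β: p=0.4700, H(Y|X=β) = 1.1103
Weighted sum = 1.111 bits.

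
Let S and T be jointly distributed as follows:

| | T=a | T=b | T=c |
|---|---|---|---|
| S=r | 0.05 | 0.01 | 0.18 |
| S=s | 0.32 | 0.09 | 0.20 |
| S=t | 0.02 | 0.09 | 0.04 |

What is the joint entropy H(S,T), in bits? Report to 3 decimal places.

H(S,T) = −Σ p(x,y)·log₂ p(x,y) over all 9 cells.
  cell (r,a): −0.05·log₂0.05 = 0.2161
  cell (r,b): −0.01·log₂0.01 = 0.0664
  cell (r,c): −0.18·log₂0.18 = 0.4453
  cell (s,a): −0.32·log₂0.32 = 0.5260
  cell (s,b): −0.09·log₂0.09 = 0.3127
  cell (s,c): −0.20·log₂0.20 = 0.4644
  cell (t,a): −0.02·log₂0.02 = 0.1129
  cell (t,b): −0.09·log₂0.09 = 0.3127
  cell (t,c): −0.04·log₂0.04 = 0.1858
Sum = 2.642 bits.

2.642 bits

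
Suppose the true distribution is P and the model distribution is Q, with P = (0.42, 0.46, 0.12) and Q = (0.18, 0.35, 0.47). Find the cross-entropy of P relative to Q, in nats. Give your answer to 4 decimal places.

H(P,Q) = −Σ p·ln q.
  −0.42·ln(0.18) = 0.72022
  −0.46·ln(0.35) = 0.48292
  −0.12·ln(0.47) = 0.09060
H(P,Q) = 1.2937 nats.

1.2937 nats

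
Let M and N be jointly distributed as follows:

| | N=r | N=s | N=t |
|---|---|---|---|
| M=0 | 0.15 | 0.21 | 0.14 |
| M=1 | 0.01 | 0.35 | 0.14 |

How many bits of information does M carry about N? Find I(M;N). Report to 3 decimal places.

0.132 bits

Marginals: p(M) = (0.5000, 0.5000), p(N) = (0.1600, 0.5600, 0.2800).
I(M;N) = Σ p(x,y)·log₂[p(x,y)/(p(x)p(y))].
  (0,r): 0.15·log₂(1.8750) = 0.1360
  (0,s): 0.21·log₂(0.7500) = -0.0872
  (0,t): 0.14·log₂(1.0000) = 0.0000
  (1,r): 0.01·log₂(0.1250) = -0.0300
  (1,s): 0.35·log₂(1.2500) = 0.1127
  (1,t): 0.14·log₂(1.0000) = 0.0000
Sum = 0.132 bits.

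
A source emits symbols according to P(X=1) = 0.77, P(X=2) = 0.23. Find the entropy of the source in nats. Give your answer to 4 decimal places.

0.5393 nats

H(X) = −Σ p·ln p.
  −(0.77)·ln(0.77) = 0.20125
  −(0.23)·ln(0.23) = 0.33803
Sum: 0.20125 + 0.33803 = 0.5393 nats.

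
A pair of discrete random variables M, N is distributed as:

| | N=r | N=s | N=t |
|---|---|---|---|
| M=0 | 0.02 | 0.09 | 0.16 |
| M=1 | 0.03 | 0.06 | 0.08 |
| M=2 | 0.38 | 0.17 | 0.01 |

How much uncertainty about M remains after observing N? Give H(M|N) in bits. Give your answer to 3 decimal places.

1.017 bits

Chain rule: H(M|N) = H(M,N) − H(N).
Marginals: p(M) = (0.2700, 0.1700, 0.5600), p(N) = (0.4300, 0.3200, 0.2500).
H(M,N) = 2.5668 bits; H(N) = 1.5496 bits.
H(M|N) = 2.5668 − 1.5496 = 1.017 bits.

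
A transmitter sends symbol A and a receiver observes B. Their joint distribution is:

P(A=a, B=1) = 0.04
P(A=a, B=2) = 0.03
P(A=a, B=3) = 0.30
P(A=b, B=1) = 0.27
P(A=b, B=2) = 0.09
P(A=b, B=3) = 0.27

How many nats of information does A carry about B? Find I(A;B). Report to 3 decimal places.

0.078 nats

Marginals: p(A) = (0.3700, 0.6300), p(B) = (0.3100, 0.1200, 0.5700).
I(A;B) = H(A) + H(B) − H(A,B).
H(A) = 0.6590, H(B) = 0.9379, H(A,B) = 1.5189.
I(A;B) = 0.6590 + 0.9379 − 1.5189 = 0.078 nats.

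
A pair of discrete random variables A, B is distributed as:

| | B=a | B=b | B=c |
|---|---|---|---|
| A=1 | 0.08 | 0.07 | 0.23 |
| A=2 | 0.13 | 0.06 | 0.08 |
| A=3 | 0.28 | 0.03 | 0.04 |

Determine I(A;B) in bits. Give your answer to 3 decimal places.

Marginals: p(A) = (0.3800, 0.2700, 0.3500), p(B) = (0.4900, 0.1600, 0.3500).
I(A;B) = H(A) + H(B) − H(A,B).
H(A) = 1.5706, H(B) = 1.4574, H(A,B) = 2.8172.
I(A;B) = 1.5706 + 1.4574 − 2.8172 = 0.211 bits.

0.211 bits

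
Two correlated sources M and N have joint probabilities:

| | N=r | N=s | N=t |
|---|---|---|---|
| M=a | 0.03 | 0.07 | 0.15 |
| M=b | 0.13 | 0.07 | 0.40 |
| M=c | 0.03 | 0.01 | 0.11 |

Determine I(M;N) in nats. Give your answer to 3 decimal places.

Marginals: p(M) = (0.2500, 0.6000, 0.1500), p(N) = (0.1900, 0.1500, 0.6600).
I(M;N) = Σ p(x,y)·ln[p(x,y)/(p(x)p(y))].
  (a,r): 0.03·ln(0.6316) = -0.0138
  (a,s): 0.07·ln(1.8667) = 0.0437
  (a,t): 0.15·ln(0.9091) = -0.0143
  (b,r): 0.13·ln(1.1404) = 0.0171
  (b,s): 0.07·ln(0.7778) = -0.0176
  (b,t): 0.40·ln(1.0101) = 0.0040
  (c,r): 0.03·ln(1.0526) = 0.0015
  (c,s): 0.01·ln(0.4444) = -0.0081
  (c,t): 0.11·ln(1.1111) = 0.0116
Sum = 0.024 nats.

0.024 nats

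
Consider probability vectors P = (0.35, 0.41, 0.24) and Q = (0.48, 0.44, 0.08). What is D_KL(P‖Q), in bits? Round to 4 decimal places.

D(P‖Q) = Σ p·log₂(p/q).
  0.35·log₂(0.35/0.48) = -0.15949
  0.41·log₂(0.41/0.44) = -0.04177
  0.24·log₂(0.24/0.08) = 0.38039
D(P‖Q) = 0.1791 bits.

0.1791 bits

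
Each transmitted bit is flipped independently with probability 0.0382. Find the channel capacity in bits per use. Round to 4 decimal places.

Binary symmetric channel: C = 1 − h₂(ε) where h₂ is the binary entropy function.
h₂(0.0382) = −0.0382·log₂0.0382 − 0.9618·log₂0.9618 = 0.2340.
C = 1 − 0.2340 = 0.7660 bits per channel use.

0.7660 bits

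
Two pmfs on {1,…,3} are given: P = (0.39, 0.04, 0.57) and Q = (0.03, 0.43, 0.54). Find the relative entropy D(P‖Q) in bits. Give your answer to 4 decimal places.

1.3506 bits

D(P‖Q) = Σ p·log₂(p/q).
  0.39·log₂(0.39/0.03) = 1.44317
  0.04·log₂(0.04/0.43) = -0.13705
  0.57·log₂(0.57/0.54) = 0.04446
D(P‖Q) = 1.3506 bits.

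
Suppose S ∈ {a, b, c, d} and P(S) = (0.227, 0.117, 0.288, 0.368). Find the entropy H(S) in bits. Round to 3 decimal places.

H(S) = −Σ p·log₂ p.
  −(0.227)·log₂(0.227) = 0.4856
  −(0.117)·log₂(0.117) = 0.3622
  −(0.288)·log₂(0.288) = 0.5172
  −(0.368)·log₂(0.368) = 0.5307
Sum: 0.4856 + 0.3622 + 0.5172 + 0.5307 = 1.896 bits.

1.896 bits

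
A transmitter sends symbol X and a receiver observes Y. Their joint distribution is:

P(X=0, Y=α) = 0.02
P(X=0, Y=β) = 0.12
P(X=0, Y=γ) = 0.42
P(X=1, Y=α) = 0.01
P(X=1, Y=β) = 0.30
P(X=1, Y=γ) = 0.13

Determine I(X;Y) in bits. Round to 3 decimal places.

0.166 bits

Marginals: p(X) = (0.5600, 0.4400), p(Y) = (0.0300, 0.4200, 0.5500).
I(X;Y) = Σ p(x,y)·log₂[p(x,y)/(p(x)p(y))].
  (0,α): 0.02·log₂(1.1905) = 0.0050
  (0,β): 0.12·log₂(0.5102) = -0.1165
  (0,γ): 0.42·log₂(1.3636) = 0.1879
  (1,α): 0.01·log₂(0.7576) = -0.0040
  (1,β): 0.30·log₂(1.6234) = 0.2097
  (1,γ): 0.13·log₂(0.5372) = -0.1165
Sum = 0.166 bits.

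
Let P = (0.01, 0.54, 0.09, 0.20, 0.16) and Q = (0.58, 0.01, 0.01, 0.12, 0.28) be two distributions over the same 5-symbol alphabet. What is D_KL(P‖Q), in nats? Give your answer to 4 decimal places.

D(P‖Q) = Σ p·ln(p/q).
  0.01·ln(0.01/0.58) = -0.04060
  0.54·ln(0.54/0.01) = 2.15405
  0.09·ln(0.09/0.01) = 0.19775
  0.20·ln(0.20/0.12) = 0.10217
  0.16·ln(0.16/0.28) = -0.08954
D(P‖Q) = 2.3238 nats.

2.3238 nats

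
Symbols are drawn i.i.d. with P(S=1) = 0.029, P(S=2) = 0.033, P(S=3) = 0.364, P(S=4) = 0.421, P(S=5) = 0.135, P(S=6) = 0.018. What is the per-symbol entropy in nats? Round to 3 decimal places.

H(S) = −Σ p·ln p.
  −(0.029)·ln(0.029) = 0.1027
  −(0.033)·ln(0.033) = 0.1126
  −(0.364)·ln(0.364) = 0.3679
  −(0.421)·ln(0.421) = 0.3642
  −(0.135)·ln(0.135) = 0.2703
  −(0.018)·ln(0.018) = 0.0723
Sum: 0.1027 + 0.1126 + 0.3679 + 0.3642 + 0.2703 + 0.0723 = 1.290 nats.

1.290 nats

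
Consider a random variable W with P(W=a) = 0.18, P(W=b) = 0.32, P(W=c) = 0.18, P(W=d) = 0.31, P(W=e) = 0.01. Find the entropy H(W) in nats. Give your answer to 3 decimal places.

H(W) = −Σ p·ln p.
  −(0.18)·ln(0.18) = 0.3087
  −(0.32)·ln(0.32) = 0.3646
  −(0.18)·ln(0.18) = 0.3087
  −(0.31)·ln(0.31) = 0.3631
  −(0.01)·ln(0.01) = 0.0461
Sum: 0.3087 + 0.3646 + 0.3087 + 0.3631 + 0.0461 = 1.391 nats.

1.391 nats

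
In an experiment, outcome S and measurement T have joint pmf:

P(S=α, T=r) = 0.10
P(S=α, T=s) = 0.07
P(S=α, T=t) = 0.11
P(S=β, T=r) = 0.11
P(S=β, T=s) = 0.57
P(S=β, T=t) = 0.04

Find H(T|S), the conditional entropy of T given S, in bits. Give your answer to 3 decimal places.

1.094 bits

Chain rule: H(T|S) = H(S,T) − H(S).
Marginals: p(S) = (0.2800, 0.7200), p(T) = (0.2100, 0.6400, 0.1500).
H(S,T) = 1.9493 bits; H(S) = 0.8555 bits.
H(T|S) = 1.9493 − 0.8555 = 1.094 bits.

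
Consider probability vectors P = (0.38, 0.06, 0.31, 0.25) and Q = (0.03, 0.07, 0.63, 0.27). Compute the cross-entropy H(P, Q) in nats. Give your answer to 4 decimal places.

H(P,Q) = −Σ p·ln q.
  −0.38·ln(0.03) = 1.33249
  −0.06·ln(0.07) = 0.15956
  −0.31·ln(0.63) = 0.14323
  −0.25·ln(0.27) = 0.32733
H(P,Q) = 1.9626 nats.

1.9626 nats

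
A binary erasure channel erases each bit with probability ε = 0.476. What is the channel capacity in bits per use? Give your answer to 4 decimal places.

0.5240 bits

Binary erasure channel: capacity C = 1 − ε.
C = 1 − 0.476 = 0.5240 bits per channel use.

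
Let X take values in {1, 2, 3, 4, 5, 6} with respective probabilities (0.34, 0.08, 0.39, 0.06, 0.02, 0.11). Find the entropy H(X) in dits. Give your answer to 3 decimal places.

H(X) = −Σ p·log₁₀ p.
  −(0.34)·log₁₀(0.34) = 0.1593
  −(0.08)·log₁₀(0.08) = 0.0878
  −(0.39)·log₁₀(0.39) = 0.1595
  −(0.06)·log₁₀(0.06) = 0.0733
  −(0.02)·log₁₀(0.02) = 0.0340
  −(0.11)·log₁₀(0.11) = 0.1054
Sum: 0.1593 + 0.0878 + 0.1595 + 0.0733 + 0.0340 + 0.1054 = 0.619 dits.

0.619 dits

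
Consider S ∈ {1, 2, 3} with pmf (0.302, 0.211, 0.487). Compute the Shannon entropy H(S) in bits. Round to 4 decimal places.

H(S) = −Σ p·log₂ p.
  −(0.302)·log₂(0.302) = 0.52167
  −(0.211)·log₂(0.211) = 0.47363
  −(0.487)·log₂(0.487) = 0.50551
Sum: 0.52167 + 0.47363 + 0.50551 = 1.5008 bits.

1.5008 bits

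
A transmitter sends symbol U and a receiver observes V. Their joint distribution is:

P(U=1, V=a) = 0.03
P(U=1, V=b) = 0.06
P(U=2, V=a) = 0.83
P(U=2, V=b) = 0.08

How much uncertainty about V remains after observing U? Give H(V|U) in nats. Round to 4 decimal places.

0.3282 nats

Chain rule: H(V|U) = H(U,V) − H(U).
Marginals: p(U) = (0.0900, 0.9100), p(V) = (0.8600, 0.1400).
H(U,V) = 0.6307 nats; H(U) = 0.3025 nats.
H(V|U) = 0.6307 − 0.3025 = 0.3282 nats.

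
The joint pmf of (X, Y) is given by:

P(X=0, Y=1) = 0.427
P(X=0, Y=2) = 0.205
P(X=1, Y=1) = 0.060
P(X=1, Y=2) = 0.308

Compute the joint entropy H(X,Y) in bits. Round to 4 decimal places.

1.7597 bits

H(X,Y) = −Σ p(x,y)·log₂ p(x,y) over all 4 cells.
  cell (0,1): −0.427·log₂0.427 = 0.52422
  cell (0,2): −0.205·log₂0.205 = 0.46869
  cell (1,1): −0.060·log₂0.060 = 0.24353
  cell (1,2): −0.308·log₂0.308 = 0.52329
Sum = 1.7597 bits.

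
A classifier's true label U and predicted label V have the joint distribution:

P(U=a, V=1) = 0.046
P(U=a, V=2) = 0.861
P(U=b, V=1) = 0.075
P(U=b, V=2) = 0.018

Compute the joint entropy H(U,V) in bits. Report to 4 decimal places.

H(U,V) = −Σ p(x,y)·log₂ p(x,y) over all 4 cells.
  cell (a,1): −0.046·log₂0.046 = 0.20434
  cell (a,2): −0.861·log₂0.861 = 0.18590
  cell (b,1): −0.075·log₂0.075 = 0.28027
  cell (b,2): −0.018·log₂0.018 = 0.10433
Sum = 0.7748 bits.

0.7748 bits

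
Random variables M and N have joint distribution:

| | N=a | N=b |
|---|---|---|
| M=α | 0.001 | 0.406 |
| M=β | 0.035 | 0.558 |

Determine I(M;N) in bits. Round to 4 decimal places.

Marginals: p(M) = (0.4070, 0.5930), p(N) = (0.0360, 0.9640).
I(M;N) = Σ p(x,y)·log₂[p(x,y)/(p(x)p(y))].
  (α,a): 0.001·log₂(0.0683) = -0.00387
  (α,b): 0.406·log₂(1.0348) = 0.02003
  (β,a): 0.035·log₂(1.6395) = 0.02496
  (β,b): 0.558·log₂(0.9761) = -0.01946
Sum = 0.0217 bits.

0.0217 bits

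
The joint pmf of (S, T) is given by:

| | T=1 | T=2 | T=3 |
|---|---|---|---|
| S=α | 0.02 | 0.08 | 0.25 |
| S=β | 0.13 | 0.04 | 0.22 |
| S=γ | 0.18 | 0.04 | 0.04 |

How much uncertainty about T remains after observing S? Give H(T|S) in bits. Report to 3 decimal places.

Marginals: p(S) = (0.3500, 0.3900, 0.2600), p(T) = (0.3300, 0.1600, 0.5100).
H(T|S) = Σ p(S) · H(T|S=·).
  S=α: p=0.3500, H(T|S=α) = 1.0694
  S=β: p=0.3900, H(T|S=β) = 1.3312
  S=γ: p=0.2600, H(T|S=γ) = 1.1982
Weighted sum = 1.205 bits.

1.205 bits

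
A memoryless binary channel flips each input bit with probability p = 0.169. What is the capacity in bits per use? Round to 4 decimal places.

Binary symmetric channel: C = 1 − h₂(ε) where h₂ is the binary entropy function.
h₂(0.169) = −0.169·log₂0.169 − 0.831·log₂0.831 = 0.6554.
C = 1 − 0.6554 = 0.3446 bits per channel use.

0.3446 bits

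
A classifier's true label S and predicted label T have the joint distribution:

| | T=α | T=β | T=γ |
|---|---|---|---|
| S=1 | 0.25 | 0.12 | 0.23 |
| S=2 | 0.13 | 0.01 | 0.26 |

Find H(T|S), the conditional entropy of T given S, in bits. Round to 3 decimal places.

1.338 bits

Chain rule: H(T|S) = H(S,T) − H(S).
Marginals: p(S) = (0.6000, 0.4000), p(T) = (0.3800, 0.1300, 0.4900).
H(S,T) = 2.3091 bits; H(S) = 0.9710 bits.
H(T|S) = 2.3091 − 0.9710 = 1.338 bits.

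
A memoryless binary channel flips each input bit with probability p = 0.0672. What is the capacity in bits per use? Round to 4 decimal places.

Binary symmetric channel: C = 1 − h₂(ε) where h₂ is the binary entropy function.
h₂(0.0672) = −0.0672·log₂0.0672 − 0.9328·log₂0.9328 = 0.3554.
C = 1 − 0.3554 = 0.6446 bits per channel use.

0.6446 bits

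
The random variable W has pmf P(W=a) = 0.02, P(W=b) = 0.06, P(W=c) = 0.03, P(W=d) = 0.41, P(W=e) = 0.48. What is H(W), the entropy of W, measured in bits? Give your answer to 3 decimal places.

H(W) = −Σ p·log₂ p.
  −(0.02)·log₂(0.02) = 0.1129
  −(0.06)·log₂(0.06) = 0.2435
  −(0.03)·log₂(0.03) = 0.1518
  −(0.41)·log₂(0.41) = 0.5274
  −(0.48)·log₂(0.48) = 0.5083
Sum: 0.1129 + 0.2435 + 0.1518 + 0.5274 + 0.5083 = 1.544 bits.

1.544 bits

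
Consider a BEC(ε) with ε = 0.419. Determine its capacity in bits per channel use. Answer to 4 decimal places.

Binary erasure channel: capacity C = 1 − ε.
C = 1 − 0.419 = 0.5810 bits per channel use.

0.5810 bits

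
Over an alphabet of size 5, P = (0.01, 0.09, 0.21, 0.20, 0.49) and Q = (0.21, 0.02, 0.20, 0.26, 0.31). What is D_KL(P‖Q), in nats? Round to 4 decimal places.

0.2870 nats

D(P‖Q) = Σ p·ln(p/q).
  0.01·ln(0.01/0.21) = -0.03045
  0.09·ln(0.09/0.02) = 0.13537
  0.21·ln(0.21/0.20) = 0.01025
  0.20·ln(0.20/0.26) = -0.05247
  0.49·ln(0.49/0.31) = 0.22434
D(P‖Q) = 0.2870 nats.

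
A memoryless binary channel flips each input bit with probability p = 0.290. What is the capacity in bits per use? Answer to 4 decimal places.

0.1313 bits

Binary symmetric channel: C = 1 − h₂(ε) where h₂ is the binary entropy function.
h₂(0.290) = −0.290·log₂0.290 − 0.710·log₂0.710 = 0.8687.
C = 1 − 0.8687 = 0.1313 bits per channel use.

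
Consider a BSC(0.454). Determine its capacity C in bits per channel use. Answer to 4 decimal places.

Binary symmetric channel: C = 1 − h₂(ε) where h₂ is the binary entropy function.
h₂(0.454) = −0.454·log₂0.454 − 0.546·log₂0.546 = 0.9939.
C = 1 − 0.9939 = 0.0061 bits per channel use.

0.0061 bits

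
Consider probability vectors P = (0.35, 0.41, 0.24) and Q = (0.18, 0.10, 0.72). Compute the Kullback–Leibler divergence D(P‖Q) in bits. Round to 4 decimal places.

D(P‖Q) = Σ p·log₂(p/q).
  0.35·log₂(0.35/0.18) = 0.33578
  0.41·log₂(0.41/0.10) = 0.83461
  0.24·log₂(0.24/0.72) = -0.38039
D(P‖Q) = 0.7900 bits.

0.7900 bits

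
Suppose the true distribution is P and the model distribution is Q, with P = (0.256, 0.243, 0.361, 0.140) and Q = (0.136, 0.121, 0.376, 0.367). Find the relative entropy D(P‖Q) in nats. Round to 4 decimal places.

0.1817 nats

D(P‖Q) = Σ p·ln(p/q).
  0.256·ln(0.256/0.136) = 0.16193
  0.243·ln(0.243/0.121) = 0.16944
  0.361·ln(0.361/0.376) = -0.01470
  0.140·ln(0.140/0.367) = -0.13492
D(P‖Q) = 0.1817 nats.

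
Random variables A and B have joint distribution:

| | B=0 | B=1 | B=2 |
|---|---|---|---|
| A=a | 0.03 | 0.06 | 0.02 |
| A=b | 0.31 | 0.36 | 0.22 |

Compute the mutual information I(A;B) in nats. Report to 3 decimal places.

Marginals: p(A) = (0.1100, 0.8900), p(B) = (0.3400, 0.4200, 0.2400).
I(A;B) = Σ p(x,y)·ln[p(x,y)/(p(x)p(y))].
  (a,0): 0.03·ln(0.8021) = -0.0066
  (a,1): 0.06·ln(1.2987) = 0.0157
  (a,2): 0.02·ln(0.7576) = -0.0056
  (b,0): 0.31·ln(1.0245) = 0.0075
  (b,1): 0.36·ln(0.9631) = -0.0135
  (b,2): 0.22·ln(1.0300) = 0.0065
Sum = 0.004 nats.

0.004 nats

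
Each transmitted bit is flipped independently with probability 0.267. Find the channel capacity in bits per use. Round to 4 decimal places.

Binary symmetric channel: C = 1 − h₂(ε) where h₂ is the binary entropy function.
h₂(0.267) = −0.267·log₂0.267 − 0.733·log₂0.733 = 0.8371.
C = 1 − 0.8371 = 0.1629 bits per channel use.

0.1629 bits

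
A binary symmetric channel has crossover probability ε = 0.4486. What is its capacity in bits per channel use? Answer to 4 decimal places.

Binary symmetric channel: C = 1 − h₂(ε) where h₂ is the binary entropy function.
h₂(0.4486) = −0.4486·log₂0.4486 − 0.5514·log₂0.5514 = 0.9924.
C = 1 − 0.9924 = 0.0076 bits per channel use.

0.0076 bits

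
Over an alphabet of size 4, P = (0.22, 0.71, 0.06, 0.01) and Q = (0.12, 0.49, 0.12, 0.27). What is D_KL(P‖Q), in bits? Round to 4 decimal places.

0.4647 bits

D(P‖Q) = Σ p·log₂(p/q).
  0.22·log₂(0.22/0.12) = 0.19238
  0.71·log₂(0.71/0.49) = 0.37988
  0.06·log₂(0.06/0.12) = -0.06000
  0.01·log₂(0.01/0.27) = -0.04755
D(P‖Q) = 0.4647 bits.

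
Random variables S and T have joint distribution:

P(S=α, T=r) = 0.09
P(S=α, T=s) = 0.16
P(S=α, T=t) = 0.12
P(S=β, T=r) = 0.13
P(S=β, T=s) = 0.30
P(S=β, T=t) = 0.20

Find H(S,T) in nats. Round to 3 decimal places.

H(S,T) = −Σ p(x,y)·ln p(x,y) over all 6 cells.
  cell (α,r): −0.09·ln0.09 = 0.2167
  cell (α,s): −0.16·ln0.16 = 0.2932
  cell (α,t): −0.12·ln0.12 = 0.2544
  cell (β,r): −0.13·ln0.13 = 0.2652
  cell (β,s): −0.30·ln0.30 = 0.3612
  cell (β,t): −0.20·ln0.20 = 0.3219
Sum = 1.713 nats.

1.713 nats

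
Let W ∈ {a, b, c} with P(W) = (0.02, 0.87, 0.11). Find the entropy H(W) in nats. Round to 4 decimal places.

H(W) = −Σ p·ln p.
  −(0.02)·ln(0.02) = 0.07824
  −(0.87)·ln(0.87) = 0.12116
  −(0.11)·ln(0.11) = 0.24280
Sum: 0.07824 + 0.12116 + 0.24280 = 0.4422 nats.

0.4422 nats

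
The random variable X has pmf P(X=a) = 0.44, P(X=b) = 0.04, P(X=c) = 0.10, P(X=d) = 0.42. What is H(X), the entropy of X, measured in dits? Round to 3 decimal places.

0.471 dits

H(X) = −Σ p·log₁₀ p.
  −(0.44)·log₁₀(0.44) = 0.1569
  −(0.04)·log₁₀(0.04) = 0.0559
  −(0.10)·log₁₀(0.10) = 0.1000
  −(0.42)·log₁₀(0.42) = 0.1582
Sum: 0.1569 + 0.0559 + 0.1000 + 0.1582 = 0.471 dits.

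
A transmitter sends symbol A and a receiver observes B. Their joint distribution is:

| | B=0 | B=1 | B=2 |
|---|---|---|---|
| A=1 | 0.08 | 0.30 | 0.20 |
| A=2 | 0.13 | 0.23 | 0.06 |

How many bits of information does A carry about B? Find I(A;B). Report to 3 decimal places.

Marginals: p(A) = (0.5800, 0.4200), p(B) = (0.2100, 0.5300, 0.2600).
I(A;B) = H(A) + H(B) − H(A,B).
H(A) = 0.9815, H(B) = 1.4636, H(A,B) = 2.3908.
I(A;B) = 0.9815 + 1.4636 − 2.3908 = 0.054 bits.

0.054 bits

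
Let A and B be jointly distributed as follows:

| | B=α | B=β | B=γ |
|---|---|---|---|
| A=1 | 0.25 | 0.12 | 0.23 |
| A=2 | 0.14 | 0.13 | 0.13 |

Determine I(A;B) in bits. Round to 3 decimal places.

0.014 bits

Marginals: p(A) = (0.6000, 0.4000), p(B) = (0.3900, 0.2500, 0.3600).
I(A;B) = Σ p(x,y)·log₂[p(x,y)/(p(x)p(y))].
  (1,α): 0.25·log₂(1.0684) = 0.0239
  (1,β): 0.12·log₂(0.8000) = -0.0386
  (1,γ): 0.23·log₂(1.0648) = 0.0208
  (2,α): 0.14·log₂(0.8974) = -0.0219
  (2,β): 0.13·log₂(1.3000) = 0.0492
  (2,γ): 0.13·log₂(0.9028) = -0.0192
Sum = 0.014 bits.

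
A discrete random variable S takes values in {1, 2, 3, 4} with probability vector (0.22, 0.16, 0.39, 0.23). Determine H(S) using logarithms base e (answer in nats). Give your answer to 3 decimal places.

1.332 nats

H(S) = −Σ p·ln p.
  −(0.22)·ln(0.22) = 0.3331
  −(0.16)·ln(0.16) = 0.2932
  −(0.39)·ln(0.39) = 0.3672
  −(0.23)·ln(0.23) = 0.3380
Sum: 0.3331 + 0.2932 + 0.3672 + 0.3380 = 1.332 nats.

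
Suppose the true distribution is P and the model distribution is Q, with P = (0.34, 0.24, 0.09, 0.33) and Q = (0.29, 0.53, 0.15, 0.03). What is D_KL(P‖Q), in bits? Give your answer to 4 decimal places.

0.8790 bits

D(P‖Q) = Σ p·log₂(p/q).
  0.34·log₂(0.34/0.29) = 0.07802
  0.24·log₂(0.24/0.53) = -0.27431
  0.09·log₂(0.09/0.15) = -0.06633
  0.33·log₂(0.33/0.03) = 1.14161
D(P‖Q) = 0.8790 bits.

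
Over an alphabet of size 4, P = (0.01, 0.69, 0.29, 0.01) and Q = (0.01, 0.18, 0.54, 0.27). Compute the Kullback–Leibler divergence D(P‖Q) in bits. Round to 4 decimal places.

1.0300 bits

D(P‖Q) = Σ p·log₂(p/q).
  0.01·log₂(0.01/0.01) = 0.00000
  0.69·log₂(0.69/0.18) = 1.33763
  0.29·log₂(0.29/0.54) = -0.26010
  0.01·log₂(0.01/0.27) = -0.04755
D(P‖Q) = 1.0300 bits.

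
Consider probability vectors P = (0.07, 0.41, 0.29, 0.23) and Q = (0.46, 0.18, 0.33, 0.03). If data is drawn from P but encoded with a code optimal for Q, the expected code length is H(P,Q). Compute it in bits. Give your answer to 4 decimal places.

H(P,Q) = −Σ p·log₂ q.
  −0.07·log₂(0.46) = 0.07842
  −0.41·log₂(0.18) = 1.01431
  −0.29·log₂(0.33) = 0.46384
  −0.23·log₂(0.03) = 1.16355
H(P,Q) = 2.7201 bits.

2.7201 bits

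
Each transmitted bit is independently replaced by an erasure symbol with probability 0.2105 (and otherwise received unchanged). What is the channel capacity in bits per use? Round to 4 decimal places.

Binary erasure channel: capacity C = 1 − ε.
C = 1 − 0.2105 = 0.7895 bits per channel use.

0.7895 bits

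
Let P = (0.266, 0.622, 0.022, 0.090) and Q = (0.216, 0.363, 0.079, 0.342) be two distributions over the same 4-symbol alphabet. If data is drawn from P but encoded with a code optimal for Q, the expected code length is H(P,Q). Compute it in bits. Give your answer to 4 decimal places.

H(P,Q) = −Σ p·log₂ q.
  −0.266·log₂(0.216) = 0.58810
  −0.622·log₂(0.363) = 0.90934
  −0.022·log₂(0.079) = 0.08056
  −0.090·log₂(0.342) = 0.13931
H(P,Q) = 1.7173 bits.

1.7173 bits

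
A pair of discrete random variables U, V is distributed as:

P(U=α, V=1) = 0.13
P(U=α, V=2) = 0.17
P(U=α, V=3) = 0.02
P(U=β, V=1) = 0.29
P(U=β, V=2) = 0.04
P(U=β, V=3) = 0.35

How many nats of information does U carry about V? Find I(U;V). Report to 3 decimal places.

Marginals: p(U) = (0.3200, 0.6800), p(V) = (0.4200, 0.2100, 0.3700).
I(U;V) = H(U) + H(V) − H(U,V).
H(U) = 0.6269, H(V) = 1.0600, H(U,V) = 1.4999.
I(U;V) = 0.6269 + 1.0600 − 1.4999 = 0.187 nats.

0.187 nats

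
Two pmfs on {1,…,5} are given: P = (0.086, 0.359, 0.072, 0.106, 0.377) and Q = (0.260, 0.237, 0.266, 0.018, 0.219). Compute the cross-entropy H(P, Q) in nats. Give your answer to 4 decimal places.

1.7264 nats

H(P,Q) = −Σ p·ln q.
  −0.086·ln(0.260) = 0.11585
  −0.359·ln(0.237) = 0.51685
  −0.072·ln(0.266) = 0.09535
  −0.106·ln(0.018) = 0.42584
  −0.377·ln(0.219) = 0.57254
H(P,Q) = 1.7264 nats.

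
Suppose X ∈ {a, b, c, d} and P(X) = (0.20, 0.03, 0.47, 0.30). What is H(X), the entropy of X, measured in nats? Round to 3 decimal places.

1.143 nats

H(X) = −Σ p·ln p.
  −(0.20)·ln(0.20) = 0.3219
  −(0.03)·ln(0.03) = 0.1052
  −(0.47)·ln(0.47) = 0.3549
  −(0.30)·ln(0.30) = 0.3612
Sum: 0.3219 + 0.1052 + 0.3549 + 0.3612 = 1.143 nats.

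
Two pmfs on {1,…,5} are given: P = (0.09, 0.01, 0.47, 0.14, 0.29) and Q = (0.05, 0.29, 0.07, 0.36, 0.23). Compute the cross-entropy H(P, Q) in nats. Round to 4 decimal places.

H(P,Q) = −Σ p·ln q.
  −0.09·ln(0.05) = 0.26962
  −0.01·ln(0.29) = 0.01238
  −0.47·ln(0.07) = 1.24985
  −0.14·ln(0.36) = 0.14303
  −0.29·ln(0.23) = 0.42621
H(P,Q) = 2.1011 nats.

2.1011 nats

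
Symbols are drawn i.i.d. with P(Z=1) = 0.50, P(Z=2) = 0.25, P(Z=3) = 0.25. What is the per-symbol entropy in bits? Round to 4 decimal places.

1.5000 bits

H(Z) = −Σ p·log₂ p.
  −(0.50)·log₂(0.50) = 0.50000
  −(0.25)·log₂(0.25) = 0.50000
  −(0.25)·log₂(0.25) = 0.50000
Sum: 0.50000 + 0.50000 + 0.50000 = 1.5000 bits.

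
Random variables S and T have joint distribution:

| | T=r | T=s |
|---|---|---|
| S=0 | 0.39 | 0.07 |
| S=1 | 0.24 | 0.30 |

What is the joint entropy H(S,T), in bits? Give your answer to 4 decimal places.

1.8136 bits

H(S,T) = −Σ p(x,y)·log₂ p(x,y) over all 4 cells.
  cell (0,r): −0.39·log₂0.39 = 0.52980
  cell (0,s): −0.07·log₂0.07 = 0.26856
  cell (1,r): −0.24·log₂0.24 = 0.49413
  cell (1,s): −0.30·log₂0.30 = 0.52109
Sum = 1.8136 bits.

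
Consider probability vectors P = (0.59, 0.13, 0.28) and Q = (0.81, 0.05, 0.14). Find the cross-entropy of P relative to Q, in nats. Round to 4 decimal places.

H(P,Q) = −Σ p·ln q.
  −0.59·ln(0.81) = 0.12433
  −0.13·ln(0.05) = 0.38945
  −0.28·ln(0.14) = 0.55051
H(P,Q) = 1.0643 nats.

1.0643 nats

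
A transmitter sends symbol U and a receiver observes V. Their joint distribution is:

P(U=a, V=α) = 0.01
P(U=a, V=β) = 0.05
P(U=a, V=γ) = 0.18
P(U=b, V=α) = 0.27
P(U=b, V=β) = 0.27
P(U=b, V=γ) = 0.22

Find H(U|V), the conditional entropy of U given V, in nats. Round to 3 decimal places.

Marginals: p(U) = (0.2400, 0.7600), p(V) = (0.2800, 0.3200, 0.4000).
H(U|V) = Σ p(V) · H(U|V=·).
  V=α: p=0.2800, H(U|V=α) = 0.1541
  V=β: p=0.3200, H(U|V=β) = 0.4334
  V=γ: p=0.4000, H(U|V=γ) = 0.6881
Weighted sum = 0.457 nats.

0.457 nats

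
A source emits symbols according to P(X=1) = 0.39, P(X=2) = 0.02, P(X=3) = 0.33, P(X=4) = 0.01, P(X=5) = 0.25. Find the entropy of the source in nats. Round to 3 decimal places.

H(X) = −Σ p·ln p.
  −(0.39)·ln(0.39) = 0.3672
  −(0.02)·ln(0.02) = 0.0782
  −(0.33)·ln(0.33) = 0.3659
  −(0.01)·ln(0.01) = 0.0461
  −(0.25)·ln(0.25) = 0.3466
Sum: 0.3672 + 0.0782 + 0.3659 + 0.0461 + 0.3466 = 1.204 nats.

1.204 nats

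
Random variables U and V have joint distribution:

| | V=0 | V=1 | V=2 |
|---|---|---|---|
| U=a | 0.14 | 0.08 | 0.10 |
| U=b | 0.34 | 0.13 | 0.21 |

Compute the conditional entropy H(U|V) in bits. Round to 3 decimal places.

Chain rule: H(U|V) = H(U,V) − H(V).
Marginals: p(U) = (0.3200, 0.6800), p(V) = (0.4800, 0.2100, 0.3100).
H(U,V) = 2.4055 bits; H(V) = 1.5049 bits.
H(U|V) = 2.4055 − 1.5049 = 0.901 bits.

0.901 bits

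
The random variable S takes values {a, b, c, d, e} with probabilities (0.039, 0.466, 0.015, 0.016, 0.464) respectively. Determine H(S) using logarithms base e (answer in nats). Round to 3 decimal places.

H(S) = −Σ p·ln p.
  −(0.039)·ln(0.039) = 0.1265
  −(0.466)·ln(0.466) = 0.3558
  −(0.015)·ln(0.015) = 0.0630
  −(0.016)·ln(0.016) = 0.0662
  −(0.464)·ln(0.464) = 0.3563
Sum: 0.1265 + 0.3558 + 0.0630 + 0.0662 + 0.3563 = 0.968 nats.

0.968 nats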